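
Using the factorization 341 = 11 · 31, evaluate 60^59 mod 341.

108

Mod 11: 60 ≡ 5; by Fermat, exponent reduces to 59 mod 10 = 9; 5^9 ≡ 9 (mod 11).
Mod 31: 60 ≡ 29; by Fermat, exponent reduces to 59 mod 30 = 29; 29^29 ≡ 15 (mod 31).
Combine by CRT: x ≡ 9 (mod 11), x ≡ 15 (mod 31) ⇒ x ≡ 108 (mod 341).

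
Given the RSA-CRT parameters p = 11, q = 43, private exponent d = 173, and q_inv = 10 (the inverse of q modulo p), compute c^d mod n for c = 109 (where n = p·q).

d_p = d mod (p−1) = 173 mod 10 = 3; d_q = d mod (q−1) = 5.
m₁ = c^(d_p) mod p: c ≡ 10 (mod 11), and 10^3 mod 11 = 10.
m₂ = c^(d_q) mod q: c ≡ 23 (mod 43), and 23^5 mod 43 = 17.
h = q_inv·(m₁ − m₂) mod p = 10·(10 − 17) mod 11 = 7.
m = m₂ + h·q = 17 + 7·43 = 318.

318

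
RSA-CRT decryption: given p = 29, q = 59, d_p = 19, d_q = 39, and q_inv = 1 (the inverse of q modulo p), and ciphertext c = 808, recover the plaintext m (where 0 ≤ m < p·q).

m₁ = c^(d_p) mod p: c ≡ 25 (mod 29), and 25^19 mod 29 = 20.
m₂ = c^(d_q) mod q: c ≡ 41 (mod 59), and 41^39 mod 59 = 35.
h = q_inv·(m₁ − m₂) mod p = 1·(20 − 35) mod 29 = 14.
m = m₂ + h·q = 35 + 14·59 = 861.

861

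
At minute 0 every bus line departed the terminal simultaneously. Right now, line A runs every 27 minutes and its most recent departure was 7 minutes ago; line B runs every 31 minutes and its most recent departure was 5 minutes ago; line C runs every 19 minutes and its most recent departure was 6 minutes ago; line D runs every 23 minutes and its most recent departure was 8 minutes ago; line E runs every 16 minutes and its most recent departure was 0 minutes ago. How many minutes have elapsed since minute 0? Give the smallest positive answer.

Combine the congruences pairwise.
From t ≡ 7 (mod 27) write t = 7 + 27s. Substituting into t ≡ 5 (mod 31) gives 27s ≡ 29 (mod 31), and since 27⁻¹ ≡ 23 (mod 31), s ≡ 16. Hence t ≡ 7 + 27·16 = 439 (mod 837).
From t ≡ 439 (mod 837) write t = 439 + 837s. Substituting into t ≡ 6 (mod 19) gives 837s ≡ 4 (mod 19), and since 1⁻¹ ≡ 1 (mod 19), s ≡ 4. Hence t ≡ 439 + 837·4 = 3787 (mod 15903).
From t ≡ 3787 (mod 15903) write t = 3787 + 15903s. Substituting into t ≡ 8 (mod 23) gives 15903s ≡ 16 (mod 23), and since 10⁻¹ ≡ 7 (mod 23), s ≡ 20. Hence t ≡ 3787 + 15903·20 = 321847 (mod 365769).
From t ≡ 321847 (mod 365769) write t = 321847 + 365769s. Substituting into t ≡ 0 (mod 16) gives 365769s ≡ 9 (mod 16), and since 9⁻¹ ≡ 9 (mod 16), s ≡ 1. Hence t ≡ 321847 + 365769·1 = 687616 (mod 5852304).

687616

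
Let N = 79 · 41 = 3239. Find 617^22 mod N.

2669

Mod 79: 617 ≡ 64; 64^22 ≡ 62 (mod 79).
Mod 41: 617 ≡ 2; 2^22 ≡ 4 (mod 41).
Combine by CRT: x ≡ 62 (mod 79), x ≡ 4 (mod 41) ⇒ x ≡ 2669 (mod 3239).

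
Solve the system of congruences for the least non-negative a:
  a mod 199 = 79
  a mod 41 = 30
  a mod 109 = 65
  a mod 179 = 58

Combine the congruences pairwise.
From a ≡ 79 (mod 199) write a = 79 + 199t. Substituting into a ≡ 30 (mod 41) gives 199t ≡ 33 (mod 41), and since 35⁻¹ ≡ 34 (mod 41), t ≡ 15. Hence a ≡ 79 + 199·15 = 3064 (mod 8159).
From a ≡ 3064 (mod 8159) write a = 3064 + 8159t. Substituting into a ≡ 65 (mod 109) gives 8159t ≡ 53 (mod 109), and since 93⁻¹ ≡ 34 (mod 109), t ≡ 58. Hence a ≡ 3064 + 8159·58 = 476286 (mod 889331).
From a ≡ 476286 (mod 889331) write a = 476286 + 889331t. Substituting into a ≡ 58 (mod 179) gives 889331t ≡ 91 (mod 179), and since 59⁻¹ ≡ 88 (mod 179), t ≡ 132. Hence a ≡ 476286 + 889331·132 = 117867978 (mod 159190249).

117867978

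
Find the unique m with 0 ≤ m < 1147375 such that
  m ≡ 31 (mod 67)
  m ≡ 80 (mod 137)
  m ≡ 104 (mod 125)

120229

The moduli are pairwise coprime; N = 67·137·125 = 1147375.
N/67 = 17125; 17125 ≡ 40 (mod 67); 40·62 ≡ 1, so inverse 62.
N/137 = 8375; 8375 ≡ 18 (mod 137); 18·99 ≡ 1, so inverse 99.
N/125 = 9179; 9179 ≡ 54 (mod 125); 54·44 ≡ 1, so inverse 44.
m ≡ 31·17125·62 + 80·8375·99 + 104·9179·44 = 141247354.
141247354 mod 1147375 = 120229.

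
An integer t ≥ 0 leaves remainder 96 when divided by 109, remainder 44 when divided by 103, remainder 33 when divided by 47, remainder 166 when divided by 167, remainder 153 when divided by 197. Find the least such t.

11458821732

From t ≡ 96 (mod 109) write t = 96 + 109s. Substituting into t ≡ 44 (mod 103) gives 109s ≡ 51 (mod 103), and since 6⁻¹ ≡ 86 (mod 103), s ≡ 60. Hence t ≡ 96 + 109·60 = 6636 (mod 11227).
From t ≡ 6636 (mod 11227) write t = 6636 + 11227s. Substituting into t ≡ 33 (mod 47) gives 11227s ≡ 24 (mod 47), and since 41⁻¹ ≡ 39 (mod 47), s ≡ 43. Hence t ≡ 6636 + 11227·43 = 489397 (mod 527669).
From t ≡ 489397 (mod 527669) write t = 489397 + 527669s. Substituting into t ≡ 166 (mod 167) gives 527669s ≡ 79 (mod 167), and since 116⁻¹ ≡ 36 (mod 167), s ≡ 5. Hence t ≡ 489397 + 527669·5 = 3127742 (mod 88120723).
From t ≡ 3127742 (mod 88120723) write t = 3127742 + 88120723s. Substituting into t ≡ 153 (mod 197) gives 88120723s ≡ 180 (mod 197), and since 62⁻¹ ≡ 143 (mod 197), s ≡ 130. Hence t ≡ 3127742 + 88120723·130 = 11458821732 (mod 17359782431).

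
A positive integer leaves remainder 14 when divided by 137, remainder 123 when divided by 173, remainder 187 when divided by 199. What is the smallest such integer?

Combine the congruences pairwise.
From k ≡ 14 (mod 137) write k = 14 + 137t. Substituting into k ≡ 123 (mod 173) gives 137t ≡ 109 (mod 173), and since 137⁻¹ ≡ 24 (mod 173), t ≡ 21. Hence k ≡ 14 + 137·21 = 2891 (mod 23701).
From k ≡ 2891 (mod 23701) write k = 2891 + 23701t. Substituting into k ≡ 187 (mod 199) gives 23701t ≡ 82 (mod 199), and since 20⁻¹ ≡ 10 (mod 199), t ≡ 24. Hence k ≡ 2891 + 23701·24 = 571715 (mod 4716499).

571715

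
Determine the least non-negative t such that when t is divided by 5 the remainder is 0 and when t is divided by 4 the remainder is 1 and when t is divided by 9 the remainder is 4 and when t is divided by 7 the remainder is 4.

From t ≡ 0 (mod 5) write t = 0 + 5s. Substituting into t ≡ 1 (mod 4) gives 5s ≡ 1 (mod 4), and since 1⁻¹ ≡ 1 (mod 4), s ≡ 1. Hence t ≡ 0 + 5·1 = 5 (mod 20).
From t ≡ 5 (mod 20) write t = 5 + 20s. Substituting into t ≡ 4 (mod 9) gives 20s ≡ 8 (mod 9), and since 2⁻¹ ≡ 5 (mod 9), s ≡ 4. Hence t ≡ 5 + 20·4 = 85 (mod 180).
From t ≡ 85 (mod 180) write t = 85 + 180s. Substituting into t ≡ 4 (mod 7) gives 180s ≡ 3 (mod 7), and since 5⁻¹ ≡ 3 (mod 7), s ≡ 2. Hence t ≡ 85 + 180·2 = 445 (mod 1260).

445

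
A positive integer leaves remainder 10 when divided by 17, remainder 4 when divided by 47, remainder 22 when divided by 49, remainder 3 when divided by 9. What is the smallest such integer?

333516

The moduli are pairwise coprime; N = 17·47·49·9 = 352359.
N/17 = 20727; 20727 ≡ 4 (mod 17); 4·13 ≡ 1, so inverse 13.
N/47 = 7497; 7497 ≡ 24 (mod 47); 24·2 ≡ 1, so inverse 2.
N/49 = 7191; 7191 ≡ 37 (mod 49); 37·4 ≡ 1, so inverse 4.
N/9 = 39151; 39151 ≡ 1 (mod 9), inverse 1.
t ≡ 10·20727·13 + 4·7497·2 + 22·7191·4 + 3·39151·1 = 3504747.
3504747 mod 352359 = 333516.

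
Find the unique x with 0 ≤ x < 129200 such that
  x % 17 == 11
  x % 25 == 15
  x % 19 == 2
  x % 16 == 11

110715

Combine the congruences pairwise.
From x ≡ 11 (mod 17) write x = 11 + 17t. Substituting into x ≡ 15 (mod 25) gives 17t ≡ 4 (mod 25), and since 17⁻¹ ≡ 3 (mod 25), t ≡ 12. Hence x ≡ 11 + 17·12 = 215 (mod 425).
From x ≡ 215 (mod 425) write x = 215 + 425t. Substituting into x ≡ 2 (mod 19) gives 425t ≡ 15 (mod 19), and since 7⁻¹ ≡ 11 (mod 19), t ≡ 13. Hence x ≡ 215 + 425·13 = 5740 (mod 8075).
From x ≡ 5740 (mod 8075) write x = 5740 + 8075t. Substituting into x ≡ 11 (mod 16) gives 8075t ≡ 15 (mod 16), and since 11⁻¹ ≡ 3 (mod 16), t ≡ 13. Hence x ≡ 5740 + 8075·13 = 110715 (mod 129200).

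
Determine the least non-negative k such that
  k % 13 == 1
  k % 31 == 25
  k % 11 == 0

924

The moduli are pairwise coprime; N = 13·31·11 = 4433.
N/13 = 341; 341 ≡ 3 (mod 13); 3·9 ≡ 1, so inverse 9.
N/31 = 143; 143 ≡ 19 (mod 31); 19·18 ≡ 1, so inverse 18.
N/11 = 403; 403 ≡ 7 (mod 11); 7·8 ≡ 1, so inverse 8.
k ≡ 1·341·9 + 25·143·18 + 0·403·8 = 67419.
67419 mod 4433 = 924.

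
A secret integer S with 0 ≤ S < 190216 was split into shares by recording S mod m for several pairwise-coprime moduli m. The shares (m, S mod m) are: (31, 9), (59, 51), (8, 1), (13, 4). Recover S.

37457

Combine the congruences pairwise.
From S ≡ 9 (mod 31) write S = 9 + 31t. Substituting into S ≡ 51 (mod 59) gives 31t ≡ 42 (mod 59), and since 31⁻¹ ≡ 40 (mod 59), t ≡ 28. Hence S ≡ 9 + 31·28 = 877 (mod 1829).
From S ≡ 877 (mod 1829) write S = 877 + 1829t. Substituting into S ≡ 1 (mod 8) gives 1829t ≡ 4 (mod 8), and since 5⁻¹ ≡ 5 (mod 8), t ≡ 4. Hence S ≡ 877 + 1829·4 = 8193 (mod 14632).
From S ≡ 8193 (mod 14632) write S = 8193 + 14632t. Substituting into S ≡ 4 (mod 13) gives 14632t ≡ 1 (mod 13), and since 7⁻¹ ≡ 2 (mod 13), t ≡ 2. Hence S ≡ 8193 + 14632·2 = 37457 (mod 190216).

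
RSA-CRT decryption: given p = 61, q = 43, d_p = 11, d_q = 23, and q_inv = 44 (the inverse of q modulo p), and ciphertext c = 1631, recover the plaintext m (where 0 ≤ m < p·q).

m₁ = c^(d_p) mod p: c ≡ 45 (mod 61), and 45^11 mod 61 = 36.
m₂ = c^(d_q) mod q: c ≡ 40 (mod 43), and 40^23 mod 43 = 9.
h = q_inv·(m₁ − m₂) mod p = 44·(36 − 9) mod 61 = 29.
m = m₂ + h·q = 9 + 29·43 = 1256.

1256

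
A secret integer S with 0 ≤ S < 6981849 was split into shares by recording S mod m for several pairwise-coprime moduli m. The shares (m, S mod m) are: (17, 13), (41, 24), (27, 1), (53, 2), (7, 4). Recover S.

6596965

From S ≡ 13 (mod 17) write S = 13 + 17t. Substituting into S ≡ 24 (mod 41) gives 17t ≡ 11 (mod 41), and since 17⁻¹ ≡ 29 (mod 41), t ≡ 32. Hence S ≡ 13 + 17·32 = 557 (mod 697).
From S ≡ 557 (mod 697) write S = 557 + 697t. Substituting into S ≡ 1 (mod 27) gives 697t ≡ 11 (mod 27), and since 22⁻¹ ≡ 16 (mod 27), t ≡ 14. Hence S ≡ 557 + 697·14 = 10315 (mod 18819).
From S ≡ 10315 (mod 18819) write S = 10315 + 18819t. Substituting into S ≡ 2 (mod 53) gives 18819t ≡ 22 (mod 53), and since 4⁻¹ ≡ 40 (mod 53), t ≡ 32. Hence S ≡ 10315 + 18819·32 = 612523 (mod 997407).
From S ≡ 612523 (mod 997407) write S = 612523 + 997407t. Substituting into S ≡ 4 (mod 7) gives 997407t ≡ 2 (mod 7), and since 5⁻¹ ≡ 3 (mod 7), t ≡ 6. Hence S ≡ 612523 + 997407·6 = 6596965 (mod 6981849).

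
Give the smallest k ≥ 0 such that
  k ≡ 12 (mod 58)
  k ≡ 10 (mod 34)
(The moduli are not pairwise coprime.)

418

Combine the congruences pairwise.
gcd(58, 34) = 2 and 2 | (10 − 12), so the pair is consistent; merging gives k ≡ 418 (mod 986), where 986 = lcm(58, 34).
The solution is unique modulo lcm(58, 34) = 986.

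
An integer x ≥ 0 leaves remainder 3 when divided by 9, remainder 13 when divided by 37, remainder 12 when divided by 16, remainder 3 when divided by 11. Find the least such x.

From x ≡ 3 (mod 9) write x = 3 + 9t. Substituting into x ≡ 13 (mod 37) gives 9t ≡ 10 (mod 37), and since 9⁻¹ ≡ 33 (mod 37), t ≡ 34. Hence x ≡ 3 + 9·34 = 309 (mod 333).
From x ≡ 309 (mod 333) write x = 309 + 333t. Substituting into x ≡ 12 (mod 16) gives 333t ≡ 7 (mod 16), and since 13⁻¹ ≡ 5 (mod 16), t ≡ 3. Hence x ≡ 309 + 333·3 = 1308 (mod 5328).
From x ≡ 1308 (mod 5328) write x = 1308 + 5328t. Substituting into x ≡ 3 (mod 11) gives 5328t ≡ 4 (mod 11), and since 4⁻¹ ≡ 3 (mod 11), t ≡ 1. Hence x ≡ 1308 + 5328·1 = 6636 (mod 58608).

6636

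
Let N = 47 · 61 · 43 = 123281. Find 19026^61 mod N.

25919

Mod 47: 19026 ≡ 38; by Fermat, exponent reduces to 61 mod 46 = 15; 38^15 ≡ 22 (mod 47).
Mod 61: 19026 ≡ 55; by Fermat, exponent reduces to 61 mod 60 = 1; 55^1 ≡ 55 (mod 61).
Mod 43: 19026 ≡ 20; by Fermat, exponent reduces to 61 mod 42 = 19; 20^19 ≡ 33 (mod 43).
Combine by CRT: x ≡ 22 (mod 47), x ≡ 55 (mod 61), x ≡ 33 (mod 43) ⇒ x ≡ 25919 (mod 123281).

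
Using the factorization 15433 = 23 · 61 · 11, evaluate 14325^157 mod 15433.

Mod 23: 14325 ≡ 19; by Fermat, exponent reduces to 157 mod 22 = 3; 19^3 ≡ 5 (mod 23).
Mod 61: 14325 ≡ 51; by Fermat, exponent reduces to 157 mod 60 = 37; 51^37 ≡ 26 (mod 61).
Mod 11: 14325 ≡ 3; by Fermat, exponent reduces to 157 mod 10 = 7; 3^7 ≡ 9 (mod 11).
Combine by CRT: x ≡ 5 (mod 23), x ≡ 26 (mod 61), x ≡ 9 (mod 11) ⇒ x ≡ 6675 (mod 15433).

6675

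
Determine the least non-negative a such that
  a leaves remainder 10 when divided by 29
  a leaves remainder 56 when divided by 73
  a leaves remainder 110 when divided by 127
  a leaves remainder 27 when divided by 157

778747

The moduli are pairwise coprime; N = 29·73·127·157 = 42210863.
N/29 = 1455547; 1455547 ≡ 8 (mod 29); 8·11 ≡ 1, so inverse 11.
N/73 = 578231; 578231 ≡ 71 (mod 73); 71·36 ≡ 1, so inverse 36.
N/127 = 332369; 332369 ≡ 10 (mod 127); 10·89 ≡ 1, so inverse 89.
N/157 = 268859; 268859 ≡ 75 (mod 157); 75·67 ≡ 1, so inverse 67.
a ≡ 10·1455547·11 + 56·578231·36 + 110·332369·89 + 27·268859·67 = 5066082307.
5066082307 mod 42210863 = 778747.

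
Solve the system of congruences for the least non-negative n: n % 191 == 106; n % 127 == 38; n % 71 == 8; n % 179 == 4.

19161417

The moduli are pairwise coprime; M = 191·127·71·179 = 308282213.
M/191 = 1614043; 1614043 ≡ 93 (mod 191); 93·76 ≡ 1, so inverse 76.
M/127 = 2427419; 2427419 ≡ 68 (mod 127); 68·99 ≡ 1, so inverse 99.
M/71 = 4342003; 4342003 ≡ 69 (mod 71); 69·35 ≡ 1, so inverse 35.
M/179 = 1722247; 1722247 ≡ 88 (mod 179); 88·59 ≡ 1, so inverse 59.
n ≡ 106·1614043·76 + 38·2427419·99 + 8·4342003·35 + 4·1722247·59 = 23756891818.
23756891818 mod 308282213 = 19161417.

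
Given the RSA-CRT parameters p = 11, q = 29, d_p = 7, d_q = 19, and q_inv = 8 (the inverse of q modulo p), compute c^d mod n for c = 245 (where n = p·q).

m₁ = c^(d_p) mod p: c ≡ 3 (mod 11), and 3^7 mod 11 = 9.
m₂ = c^(d_q) mod q: c ≡ 13 (mod 29), and 13^19 mod 29 = 6.
h = q_inv·(m₁ − m₂) mod p = 8·(9 − 6) mod 11 = 2.
m = m₂ + h·q = 6 + 2·29 = 64.

64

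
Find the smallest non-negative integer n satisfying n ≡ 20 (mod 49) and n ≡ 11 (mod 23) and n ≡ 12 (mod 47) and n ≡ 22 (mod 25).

Combine the congruences pairwise.
From n ≡ 20 (mod 49) write n = 20 + 49t. Substituting into n ≡ 11 (mod 23) gives 49t ≡ 14 (mod 23), and since 3⁻¹ ≡ 8 (mod 23), t ≡ 20. Hence n ≡ 20 + 49·20 = 1000 (mod 1127).
From n ≡ 1000 (mod 1127) write n = 1000 + 1127t. Substituting into n ≡ 12 (mod 47) gives 1127t ≡ 46 (mod 47), and since 46⁻¹ ≡ 46 (mod 47), t ≡ 1. Hence n ≡ 1000 + 1127·1 = 2127 (mod 52969).
From n ≡ 2127 (mod 52969) write n = 2127 + 52969t. Substituting into n ≡ 22 (mod 25) gives 52969t ≡ 20 (mod 25), and since 19⁻¹ ≡ 4 (mod 25), t ≡ 5. Hence n ≡ 2127 + 52969·5 = 266972 (mod 1324225).

266972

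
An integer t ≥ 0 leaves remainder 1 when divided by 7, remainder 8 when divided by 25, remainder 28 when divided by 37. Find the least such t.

Combine the congruences pairwise.
From t ≡ 1 (mod 7) write t = 1 + 7s. Substituting into t ≡ 8 (mod 25) gives 7s ≡ 7 (mod 25), and since 7⁻¹ ≡ 18 (mod 25), s ≡ 1. Hence t ≡ 1 + 7·1 = 8 (mod 175).
From t ≡ 8 (mod 175) write t = 8 + 175s. Substituting into t ≡ 28 (mod 37) gives 175s ≡ 20 (mod 37), and since 27⁻¹ ≡ 11 (mod 37), s ≡ 35. Hence t ≡ 8 + 175·35 = 6133 (mod 6475).

6133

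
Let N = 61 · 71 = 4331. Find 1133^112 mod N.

Mod 61: 1133 ≡ 35; by Fermat, exponent reduces to 112 mod 60 = 52; 35^52 ≡ 57 (mod 61).
Mod 71: 1133 ≡ 68; by Fermat, exponent reduces to 112 mod 70 = 42; 68^42 ≡ 57 (mod 71).
Combine by CRT: x ≡ 57 (mod 61), x ≡ 57 (mod 71) ⇒ x ≡ 57 (mod 4331).

57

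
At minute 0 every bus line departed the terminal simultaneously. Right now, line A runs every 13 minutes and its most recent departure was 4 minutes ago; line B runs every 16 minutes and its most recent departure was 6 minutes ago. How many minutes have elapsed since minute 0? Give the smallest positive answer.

From t ≡ 4 (mod 13) write t = 4 + 13s. Substituting into t ≡ 6 (mod 16) gives 13s ≡ 2 (mod 16), and since 13⁻¹ ≡ 5 (mod 16), s ≡ 10. Hence t ≡ 4 + 13·10 = 134 (mod 208).

134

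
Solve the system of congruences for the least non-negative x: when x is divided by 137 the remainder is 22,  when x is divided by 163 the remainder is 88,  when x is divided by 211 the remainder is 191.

Combine the congruences pairwise.
From x ≡ 22 (mod 137) write x = 22 + 137t. Substituting into x ≡ 88 (mod 163) gives 137t ≡ 66 (mod 163), and since 137⁻¹ ≡ 94 (mod 163), t ≡ 10. Hence x ≡ 22 + 137·10 = 1392 (mod 22331).
From x ≡ 1392 (mod 22331) write x = 1392 + 22331t. Substituting into x ≡ 191 (mod 211) gives 22331t ≡ 65 (mod 211), and since 176⁻¹ ≡ 6 (mod 211), t ≡ 179. Hence x ≡ 1392 + 22331·179 = 3998641 (mod 4711841).

3998641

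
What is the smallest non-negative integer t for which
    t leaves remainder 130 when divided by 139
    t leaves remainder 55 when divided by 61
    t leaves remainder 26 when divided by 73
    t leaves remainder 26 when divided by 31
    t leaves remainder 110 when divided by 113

690248971

The moduli are pairwise coprime; N = 139·61·73·31·113 = 2168241401.
N/139 = 15598859; 15598859 ≡ 1 (mod 139), inverse 1.
N/61 = 35544941; 35544941 ≡ 58 (mod 61); 58·20 ≡ 1, so inverse 20.
N/73 = 29701937; 29701937 ≡ 62 (mod 73); 62·53 ≡ 1, so inverse 53.
N/31 = 69943271; 69943271 ≡ 17 (mod 31); 17·11 ≡ 1, so inverse 11.
N/113 = 19187977; 19187977 ≡ 12 (mod 113); 12·66 ≡ 1, so inverse 66.
t ≡ 130·15598859·1 + 55·35544941·20 + 26·29701937·53 + 26·69943271·11 + 110·19187977·66 = 241365044482.
241365044482 mod 2168241401 = 690248971.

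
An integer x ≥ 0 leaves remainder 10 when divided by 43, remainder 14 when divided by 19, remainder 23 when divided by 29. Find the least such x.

8868

Combine the congruences pairwise.
From x ≡ 10 (mod 43) write x = 10 + 43t. Substituting into x ≡ 14 (mod 19) gives 43t ≡ 4 (mod 19), and since 5⁻¹ ≡ 4 (mod 19), t ≡ 16. Hence x ≡ 10 + 43·16 = 698 (mod 817).
From x ≡ 698 (mod 817) write x = 698 + 817t. Substituting into x ≡ 23 (mod 29) gives 817t ≡ 21 (mod 29), and since 5⁻¹ ≡ 6 (mod 29), t ≡ 10. Hence x ≡ 698 + 817·10 = 8868 (mod 23693).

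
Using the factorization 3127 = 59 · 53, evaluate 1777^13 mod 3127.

Mod 59: 1777 ≡ 7; 7^13 ≡ 4 (mod 59).
Mod 53: 1777 ≡ 28; 28^13 ≡ 1 (mod 53).
Combine by CRT: x ≡ 4 (mod 59), x ≡ 1 (mod 53) ⇒ x ≡ 1538 (mod 3127).

1538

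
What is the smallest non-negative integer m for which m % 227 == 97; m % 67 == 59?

From m ≡ 97 (mod 227) write m = 97 + 227t. Substituting into m ≡ 59 (mod 67) gives 227t ≡ 29 (mod 67), and since 26⁻¹ ≡ 49 (mod 67), t ≡ 14. Hence m ≡ 97 + 227·14 = 3275 (mod 15209).

3275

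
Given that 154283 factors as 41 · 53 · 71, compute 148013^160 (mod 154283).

122140

Mod 41: 148013 ≡ 3; since 40 | 160, by Fermat 3^160 ≡ 1 (mod 41).
Mod 53: 148013 ≡ 37; by Fermat, exponent reduces to 160 mod 52 = 4; 37^4 ≡ 28 (mod 53).
Mod 71: 148013 ≡ 49; by Fermat, exponent reduces to 160 mod 70 = 20; 49^20 ≡ 20 (mod 71).
Combine by CRT: x ≡ 1 (mod 41), x ≡ 28 (mod 53), x ≡ 20 (mod 71) ⇒ x ≡ 122140 (mod 154283).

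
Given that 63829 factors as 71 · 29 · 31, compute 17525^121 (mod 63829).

39504

Mod 71: 17525 ≡ 59; by Fermat, exponent reduces to 121 mod 70 = 51; 59^51 ≡ 28 (mod 71).
Mod 29: 17525 ≡ 9; by Fermat, exponent reduces to 121 mod 28 = 9; 9^9 ≡ 6 (mod 29).
Mod 31: 17525 ≡ 10; by Fermat, exponent reduces to 121 mod 30 = 1; 10^1 ≡ 10 (mod 31).
Combine by CRT: x ≡ 28 (mod 71), x ≡ 6 (mod 29), x ≡ 10 (mod 31) ⇒ x ≡ 39504 (mod 63829).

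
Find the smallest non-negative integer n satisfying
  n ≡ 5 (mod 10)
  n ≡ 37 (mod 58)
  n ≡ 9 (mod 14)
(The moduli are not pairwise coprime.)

Combine the congruences pairwise.
gcd(10, 58) = 2 and 2 | (37 − 5), so the pair is consistent; merging gives n ≡ 95 (mod 290), where 290 = lcm(10, 58).
gcd(290, 14) = 2 and 2 | (9 − 95), so the pair is consistent; merging gives n ≡ 1255 (mod 2030), where 2030 = lcm(290, 14).
The solution is unique modulo lcm(10, 58, 14) = 2030.

1255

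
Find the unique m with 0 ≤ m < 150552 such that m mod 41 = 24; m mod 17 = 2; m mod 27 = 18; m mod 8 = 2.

90306

From m ≡ 24 (mod 41) write m = 24 + 41t. Substituting into m ≡ 2 (mod 17) gives 41t ≡ 12 (mod 17), and since 7⁻¹ ≡ 5 (mod 17), t ≡ 9. Hence m ≡ 24 + 41·9 = 393 (mod 697).
From m ≡ 393 (mod 697) write m = 393 + 697t. Substituting into m ≡ 18 (mod 27) gives 697t ≡ 3 (mod 27), and since 22⁻¹ ≡ 16 (mod 27), t ≡ 21. Hence m ≡ 393 + 697·21 = 15030 (mod 18819).
From m ≡ 15030 (mod 18819) write m = 15030 + 18819t. Substituting into m ≡ 2 (mod 8) gives 18819t ≡ 4 (mod 8), and since 3⁻¹ ≡ 3 (mod 8), t ≡ 4. Hence m ≡ 15030 + 18819·4 = 90306 (mod 150552).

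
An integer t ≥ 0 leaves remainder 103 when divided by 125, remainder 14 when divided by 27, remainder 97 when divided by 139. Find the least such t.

The moduli are pairwise coprime; N = 125·27·139 = 469125.
N/125 = 3753; 3753 ≡ 3 (mod 125); 3·42 ≡ 1, so inverse 42.
N/27 = 17375; 17375 ≡ 14 (mod 27); 14·2 ≡ 1, so inverse 2.
N/139 = 3375; 3375 ≡ 39 (mod 139); 39·82 ≡ 1, so inverse 82.
t ≡ 103·3753·42 + 14·17375·2 + 97·3375·82 = 43566728.
43566728 mod 469125 = 407228.

407228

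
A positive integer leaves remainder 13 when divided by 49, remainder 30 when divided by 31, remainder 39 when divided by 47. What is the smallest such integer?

650

The moduli are pairwise coprime; N = 49·31·47 = 71393.
N/49 = 1457; 1457 ≡ 36 (mod 49); 36·15 ≡ 1, so inverse 15.
N/31 = 2303; 2303 ≡ 9 (mod 31); 9·7 ≡ 1, so inverse 7.
N/47 = 1519; 1519 ≡ 15 (mod 47); 15·22 ≡ 1, so inverse 22.
k ≡ 13·1457·15 + 30·2303·7 + 39·1519·22 = 2071047.
2071047 mod 71393 = 650.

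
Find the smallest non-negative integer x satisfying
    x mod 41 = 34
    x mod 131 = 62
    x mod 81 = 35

109709

The moduli are pairwise coprime; N = 41·131·81 = 435051.
N/41 = 10611; 10611 ≡ 33 (mod 41); 33·5 ≡ 1, so inverse 5.
N/131 = 3321; 3321 ≡ 46 (mod 131); 46·94 ≡ 1, so inverse 94.
N/81 = 5371; 5371 ≡ 25 (mod 81); 25·13 ≡ 1, so inverse 13.
x ≡ 34·10611·5 + 62·3321·94 + 35·5371·13 = 23602463.
23602463 mod 435051 = 109709.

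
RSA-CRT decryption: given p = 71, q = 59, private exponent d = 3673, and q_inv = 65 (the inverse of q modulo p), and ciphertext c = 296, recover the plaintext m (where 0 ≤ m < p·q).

d_p = d mod (p−1) = 3673 mod 70 = 33; d_q = d mod (q−1) = 19.
m₁ = c^(d_p) mod p: c ≡ 12 (mod 71), and 12^33 mod 71 = 36.
m₂ = c^(d_q) mod q: c ≡ 1 (mod 59), and 1^19 mod 59 = 1.
h = q_inv·(m₁ − m₂) mod p = 65·(36 − 1) mod 71 = 3.
m = m₂ + h·q = 1 + 3·59 = 178.

178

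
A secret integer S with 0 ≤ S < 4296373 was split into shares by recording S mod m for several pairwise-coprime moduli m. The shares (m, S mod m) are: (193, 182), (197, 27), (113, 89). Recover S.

169250

The moduli are pairwise coprime; N = 193·197·113 = 4296373.
N/193 = 22261; 22261 ≡ 66 (mod 193); 66·155 ≡ 1, so inverse 155.
N/197 = 21809; 21809 ≡ 139 (mod 197); 139·180 ≡ 1, so inverse 180.
N/113 = 38021; 38021 ≡ 53 (mod 113); 53·32 ≡ 1, so inverse 32.
S ≡ 182·22261·155 + 27·21809·180 + 89·38021·32 = 842258358.
842258358 mod 4296373 = 169250.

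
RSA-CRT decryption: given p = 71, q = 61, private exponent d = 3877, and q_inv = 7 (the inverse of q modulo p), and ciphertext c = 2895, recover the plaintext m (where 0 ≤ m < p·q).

2051

d_p = d mod (p−1) = 3877 mod 70 = 27; d_q = d mod (q−1) = 37.
m₁ = c^(d_p) mod p: c ≡ 55 (mod 71), and 55^27 mod 71 = 63.
m₂ = c^(d_q) mod q: c ≡ 28 (mod 61), and 28^37 mod 61 = 38.
h = q_inv·(m₁ − m₂) mod p = 7·(63 − 38) mod 71 = 33.
m = m₂ + h·q = 38 + 33·61 = 2051.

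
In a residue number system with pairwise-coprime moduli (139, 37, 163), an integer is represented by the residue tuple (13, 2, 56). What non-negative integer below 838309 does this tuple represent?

The moduli are pairwise coprime; N = 139·37·163 = 838309.
N/139 = 6031; 6031 ≡ 54 (mod 139); 54·121 ≡ 1, so inverse 121.
N/37 = 22657; 22657 ≡ 13 (mod 37); 13·20 ≡ 1, so inverse 20.
N/163 = 5143; 5143 ≡ 90 (mod 163); 90·96 ≡ 1, so inverse 96.
x ≡ 13·6031·121 + 2·22657·20 + 56·5143·96 = 38041811.
38041811 mod 838309 = 317906.

317906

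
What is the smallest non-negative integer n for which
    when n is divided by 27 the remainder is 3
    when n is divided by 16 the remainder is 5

From n ≡ 3 (mod 27) write n = 3 + 27t. Substituting into n ≡ 5 (mod 16) gives 27t ≡ 2 (mod 16), and since 11⁻¹ ≡ 3 (mod 16), t ≡ 6. Hence n ≡ 3 + 27·6 = 165 (mod 432).

165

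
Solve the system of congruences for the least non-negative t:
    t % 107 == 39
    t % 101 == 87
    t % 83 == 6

649315

The moduli are pairwise coprime; N = 107·101·83 = 896981.
N/107 = 8383; 8383 ≡ 37 (mod 107); 37·81 ≡ 1, so inverse 81.
N/101 = 8881; 8881 ≡ 94 (mod 101); 94·72 ≡ 1, so inverse 72.
N/83 = 10807; 10807 ≡ 17 (mod 83); 17·44 ≡ 1, so inverse 44.
t ≡ 39·8383·81 + 87·8881·72 + 6·10807·44 = 84965529.
84965529 mod 896981 = 649315.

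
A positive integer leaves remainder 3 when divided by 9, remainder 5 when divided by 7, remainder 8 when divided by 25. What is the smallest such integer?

1083

The moduli are pairwise coprime; N = 9·7·25 = 1575.
N/9 = 175; 175 ≡ 4 (mod 9); 4·7 ≡ 1, so inverse 7.
N/7 = 225; 225 ≡ 1 (mod 7), inverse 1.
N/25 = 63; 63 ≡ 13 (mod 25); 13·2 ≡ 1, so inverse 2.
x ≡ 3·175·7 + 5·225·1 + 8·63·2 = 5808.
5808 mod 1575 = 1083.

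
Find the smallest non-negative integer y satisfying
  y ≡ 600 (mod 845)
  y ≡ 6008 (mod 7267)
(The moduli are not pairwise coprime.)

13275

gcd(845, 7267) = 169 and 169 | (6008 − 600), so the pair is consistent; merging gives y ≡ 13275 (mod 36335), where 36335 = lcm(845, 7267).
The solution is unique modulo lcm(845, 7267) = 36335.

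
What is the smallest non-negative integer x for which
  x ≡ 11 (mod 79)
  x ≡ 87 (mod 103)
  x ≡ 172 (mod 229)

The moduli are pairwise coprime; N = 79·103·229 = 1863373.
N/79 = 23587; 23587 ≡ 45 (mod 79); 45·72 ≡ 1, so inverse 72.
N/103 = 18091; 18091 ≡ 66 (mod 103); 66·64 ≡ 1, so inverse 64.
N/229 = 8137; 8137 ≡ 122 (mod 229); 122·107 ≡ 1, so inverse 107.
x ≡ 11·23587·72 + 87·18091·64 + 172·8137·107 = 269164940.
269164940 mod 1863373 = 839228.

839228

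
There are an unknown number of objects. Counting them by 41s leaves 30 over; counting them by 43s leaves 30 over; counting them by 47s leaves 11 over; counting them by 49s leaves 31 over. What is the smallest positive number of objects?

The moduli are pairwise coprime; M = 41·43·47·49 = 4060189.
M/41 = 99029; 99029 ≡ 14 (mod 41); 14·3 ≡ 1, so inverse 3.
M/43 = 94423; 94423 ≡ 38 (mod 43); 38·17 ≡ 1, so inverse 17.
M/47 = 86387; 86387 ≡ 1 (mod 47), inverse 1.
M/49 = 82861; 82861 ≡ 2 (mod 49); 2·25 ≡ 1, so inverse 25.
N ≡ 30·99029·3 + 30·94423·17 + 11·86387·1 + 31·82861·25 = 122235872.
122235872 mod 4060189 = 430202.

430202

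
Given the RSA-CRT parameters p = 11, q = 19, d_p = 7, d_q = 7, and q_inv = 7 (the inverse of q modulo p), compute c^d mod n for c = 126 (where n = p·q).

69

m₁ = c^(d_p) mod p: c ≡ 5 (mod 11), and 5^7 mod 11 = 3.
m₂ = c^(d_q) mod q: c ≡ 12 (mod 19), and 12^7 mod 19 = 12.
h = q_inv·(m₁ − m₂) mod p = 7·(3 − 12) mod 11 = 3.
m = m₂ + h·q = 12 + 3·19 = 69.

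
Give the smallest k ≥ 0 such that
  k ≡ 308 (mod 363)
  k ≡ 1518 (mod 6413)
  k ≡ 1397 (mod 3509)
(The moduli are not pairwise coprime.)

411950

Combine the congruences pairwise.
gcd(363, 6413) = 121 and 121 | (1518 − 308), so the pair is consistent; merging gives k ≡ 7931 (mod 19239), where 19239 = lcm(363, 6413).
gcd(19239, 3509) = 121 and 121 | (1397 − 7931), so the pair is consistent; merging gives k ≡ 411950 (mod 557931), where 557931 = lcm(19239, 3509).
The solution is unique modulo lcm(363, 6413, 3509) = 557931.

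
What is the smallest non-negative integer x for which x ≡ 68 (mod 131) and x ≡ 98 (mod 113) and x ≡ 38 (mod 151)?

10155

The moduli are pairwise coprime; N = 131·113·151 = 2235253.
N/131 = 17063; 17063 ≡ 33 (mod 131); 33·4 ≡ 1, so inverse 4.
N/113 = 19781; 19781 ≡ 6 (mod 113); 6·19 ≡ 1, so inverse 19.
N/151 = 14803; 14803 ≡ 5 (mod 151); 5·121 ≡ 1, so inverse 121.
x ≡ 68·17063·4 + 98·19781·19 + 38·14803·121 = 109537552.
109537552 mod 2235253 = 10155.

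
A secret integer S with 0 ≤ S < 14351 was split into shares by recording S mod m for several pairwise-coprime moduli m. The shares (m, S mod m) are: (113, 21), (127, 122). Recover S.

2281

Combine the congruences pairwise.
From S ≡ 21 (mod 113) write S = 21 + 113t. Substituting into S ≡ 122 (mod 127) gives 113t ≡ 101 (mod 127), and since 113⁻¹ ≡ 9 (mod 127), t ≡ 20. Hence S ≡ 21 + 113·20 = 2281 (mod 14351).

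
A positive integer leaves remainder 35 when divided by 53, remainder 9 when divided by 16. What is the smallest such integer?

From x ≡ 35 (mod 53) write x = 35 + 53t. Substituting into x ≡ 9 (mod 16) gives 53t ≡ 6 (mod 16), and since 5⁻¹ ≡ 13 (mod 16), t ≡ 14. Hence x ≡ 35 + 53·14 = 777 (mod 848).

777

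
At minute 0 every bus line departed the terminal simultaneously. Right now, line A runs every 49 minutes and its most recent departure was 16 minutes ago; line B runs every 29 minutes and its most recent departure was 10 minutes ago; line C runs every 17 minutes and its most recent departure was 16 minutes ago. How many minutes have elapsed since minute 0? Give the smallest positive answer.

The moduli are pairwise coprime; N = 49·29·17 = 24157.
N/49 = 493; 493 ≡ 3 (mod 49); 3·33 ≡ 1, so inverse 33.
N/29 = 833; 833 ≡ 21 (mod 29); 21·18 ≡ 1, so inverse 18.
N/17 = 1421; 1421 ≡ 10 (mod 17); 10·12 ≡ 1, so inverse 12.
t ≡ 16·493·33 + 10·833·18 + 16·1421·12 = 683076.
683076 mod 24157 = 6680.

6680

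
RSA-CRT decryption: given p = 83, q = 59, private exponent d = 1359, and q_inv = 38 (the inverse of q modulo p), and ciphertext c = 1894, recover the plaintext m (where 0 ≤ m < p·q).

1033

d_p = d mod (p−1) = 1359 mod 82 = 47; d_q = d mod (q−1) = 25.
m₁ = c^(d_p) mod p: c ≡ 68 (mod 83), and 68^47 mod 83 = 37.
m₂ = c^(d_q) mod q: c ≡ 6 (mod 59), and 6^25 mod 59 = 30.
h = q_inv·(m₁ − m₂) mod p = 38·(37 − 30) mod 83 = 17.
m = m₂ + h·q = 30 + 17·59 = 1033.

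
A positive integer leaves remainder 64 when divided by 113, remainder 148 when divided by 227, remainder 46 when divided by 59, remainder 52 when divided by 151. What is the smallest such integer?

The moduli are pairwise coprime; N = 113·227·59·151 = 228524759.
N/113 = 2022343; 2022343 ≡ 95 (mod 113); 95·69 ≡ 1, so inverse 69.
N/227 = 1006717; 1006717 ≡ 199 (mod 227); 199·154 ≡ 1, so inverse 154.
N/59 = 3873301; 3873301 ≡ 10 (mod 59); 10·6 ≡ 1, so inverse 6.
N/151 = 1513409; 1513409 ≡ 87 (mod 151); 87·92 ≡ 1, so inverse 92.
k ≡ 64·2022343·69 + 148·1006717·154 + 46·3873301·6 + 52·1513409·92 = 40184940284.
40184940284 mod 228524759 = 193107459.

193107459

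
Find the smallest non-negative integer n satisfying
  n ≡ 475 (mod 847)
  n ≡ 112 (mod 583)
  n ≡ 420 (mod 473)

1340429

gcd(847, 583) = 11 and 11 | (112 − 475), so the pair is consistent; merging gives n ≡ 38590 (mod 44891), where 44891 = lcm(847, 583).
gcd(44891, 473) = 11 and 11 | (420 − 38590), so the pair is consistent; merging gives n ≡ 1340429 (mod 1930313), where 1930313 = lcm(44891, 473).
The solution is unique modulo lcm(847, 583, 473) = 1930313.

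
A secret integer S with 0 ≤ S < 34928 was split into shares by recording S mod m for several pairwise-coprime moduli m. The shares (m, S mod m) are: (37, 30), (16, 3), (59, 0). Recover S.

32627

The moduli are pairwise coprime; N = 37·16·59 = 34928.
N/37 = 944; 944 ≡ 19 (mod 37); 19·2 ≡ 1, so inverse 2.
N/16 = 2183; 2183 ≡ 7 (mod 16); 7·7 ≡ 1, so inverse 7.
N/59 = 592; 592 ≡ 2 (mod 59); 2·30 ≡ 1, so inverse 30.
S ≡ 30·944·2 + 3·2183·7 + 0·592·30 = 102483.
102483 mod 34928 = 32627.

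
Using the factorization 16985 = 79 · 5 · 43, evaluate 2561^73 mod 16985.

Mod 79: 2561 ≡ 33; 33^73 ≡ 61 (mod 79).
Mod 5: 2561 ≡ 1; by Fermat, exponent reduces to 73 mod 4 = 1; 1^1 ≡ 1 (mod 5).
Mod 43: 2561 ≡ 24; by Fermat, exponent reduces to 73 mod 42 = 31; 24^31 ≡ 40 (mod 43).
Combine by CRT: x ≡ 61 (mod 79), x ≡ 1 (mod 5), x ≡ 40 (mod 43) ⇒ x ≡ 13886 (mod 16985).

13886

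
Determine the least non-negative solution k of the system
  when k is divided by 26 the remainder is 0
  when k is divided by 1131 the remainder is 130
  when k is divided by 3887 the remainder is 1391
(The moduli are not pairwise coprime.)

Combine the congruences pairwise.
gcd(26, 1131) = 13 and 13 | (130 − 0), so the pair is consistent; merging gives k ≡ 130 (mod 2262), where 2262 = lcm(26, 1131).
gcd(2262, 3887) = 13 and 13 | (1391 − 130), so the pair is consistent; merging gives k ≡ 285142 (mod 676338), where 676338 = lcm(2262, 3887).
The solution is unique modulo lcm(26, 1131, 3887) = 676338.

285142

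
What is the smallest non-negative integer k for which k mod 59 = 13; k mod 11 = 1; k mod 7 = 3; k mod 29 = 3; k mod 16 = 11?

170523

The moduli are pairwise coprime; N = 59·11·7·29·16 = 2107952.
N/59 = 35728; 35728 ≡ 33 (mod 59); 33·34 ≡ 1, so inverse 34.
N/11 = 191632; 191632 ≡ 1 (mod 11), inverse 1.
N/7 = 301136; 301136 ≡ 3 (mod 7); 3·5 ≡ 1, so inverse 5.
N/29 = 72688; 72688 ≡ 14 (mod 29); 14·27 ≡ 1, so inverse 27.
N/16 = 131747; 131747 ≡ 3 (mod 16); 3·11 ≡ 1, so inverse 11.
k ≡ 13·35728·34 + 1·191632·1 + 3·301136·5 + 3·72688·27 + 11·131747·11 = 42329563.
42329563 mod 2107952 = 170523.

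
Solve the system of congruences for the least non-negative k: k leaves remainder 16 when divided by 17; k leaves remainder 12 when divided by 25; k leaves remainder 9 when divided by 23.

8312

The moduli are pairwise coprime; N = 17·25·23 = 9775.
N/17 = 575; 575 ≡ 14 (mod 17); 14·11 ≡ 1, so inverse 11.
N/25 = 391; 391 ≡ 16 (mod 25); 16·11 ≡ 1, so inverse 11.
N/23 = 425; 425 ≡ 11 (mod 23); 11·21 ≡ 1, so inverse 21.
k ≡ 16·575·11 + 12·391·11 + 9·425·21 = 233137.
233137 mod 9775 = 8312.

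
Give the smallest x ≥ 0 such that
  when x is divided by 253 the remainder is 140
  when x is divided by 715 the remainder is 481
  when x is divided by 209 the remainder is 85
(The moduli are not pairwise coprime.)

248586

Combine the congruences pairwise.
gcd(253, 715) = 11 and 11 | (481 − 140), so the pair is consistent; merging gives x ≡ 1911 (mod 16445), where 16445 = lcm(253, 715).
gcd(16445, 209) = 11 and 11 | (85 − 1911), so the pair is consistent; merging gives x ≡ 248586 (mod 312455), where 312455 = lcm(16445, 209).
The solution is unique modulo lcm(253, 715, 209) = 312455.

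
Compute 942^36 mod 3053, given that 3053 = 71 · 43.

90

Mod 71: 942 ≡ 19; 19^36 ≡ 19 (mod 71).
Mod 43: 942 ≡ 39; 39^36 ≡ 4 (mod 43).
Combine by CRT: x ≡ 19 (mod 71), x ≡ 4 (mod 43) ⇒ x ≡ 90 (mod 3053).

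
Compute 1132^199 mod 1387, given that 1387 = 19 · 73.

1132

Mod 19: 1132 ≡ 11; by Fermat, exponent reduces to 199 mod 18 = 1; 11^1 ≡ 11 (mod 19).
Mod 73: 1132 ≡ 37; by Fermat, exponent reduces to 199 mod 72 = 55; 37^55 ≡ 37 (mod 73).
Combine by CRT: x ≡ 11 (mod 19), x ≡ 37 (mod 73) ⇒ x ≡ 1132 (mod 1387).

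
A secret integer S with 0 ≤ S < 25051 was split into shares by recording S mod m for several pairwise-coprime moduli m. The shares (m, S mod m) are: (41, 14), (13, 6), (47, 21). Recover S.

22769

From S ≡ 14 (mod 41) write S = 14 + 41t. Substituting into S ≡ 6 (mod 13) gives 41t ≡ 5 (mod 13), and since 2⁻¹ ≡ 7 (mod 13), t ≡ 9. Hence S ≡ 14 + 41·9 = 383 (mod 533).
From S ≡ 383 (mod 533) write S = 383 + 533t. Substituting into S ≡ 21 (mod 47) gives 533t ≡ 14 (mod 47), and since 16⁻¹ ≡ 3 (mod 47), t ≡ 42. Hence S ≡ 383 + 533·42 = 22769 (mod 25051).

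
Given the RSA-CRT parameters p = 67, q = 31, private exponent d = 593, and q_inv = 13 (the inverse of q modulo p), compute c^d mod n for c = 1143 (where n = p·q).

d_p = d mod (p−1) = 593 mod 66 = 65; d_q = d mod (q−1) = 23.
m₁ = c^(d_p) mod p: c ≡ 4 (mod 67), and 4^65 mod 67 = 17.
m₂ = c^(d_q) mod q: c ≡ 27 (mod 31), and 27^23 mod 31 = 29.
h = q_inv·(m₁ − m₂) mod p = 13·(17 − 29) mod 67 = 45.
m = m₂ + h·q = 29 + 45·31 = 1424.

1424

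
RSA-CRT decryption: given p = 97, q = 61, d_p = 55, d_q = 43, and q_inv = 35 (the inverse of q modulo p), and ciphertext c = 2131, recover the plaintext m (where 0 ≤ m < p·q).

m₁ = c^(d_p) mod p: c ≡ 94 (mod 97), and 94^55 mod 97 = 44.
m₂ = c^(d_q) mod q: c ≡ 57 (mod 61), and 57^43 mod 61 = 42.
h = q_inv·(m₁ − m₂) mod p = 35·(44 − 42) mod 97 = 70.
m = m₂ + h·q = 42 + 70·61 = 4312.

4312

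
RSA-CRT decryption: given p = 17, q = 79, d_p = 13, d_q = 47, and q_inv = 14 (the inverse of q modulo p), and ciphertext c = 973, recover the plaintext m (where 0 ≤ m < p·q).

m₁ = c^(d_p) mod p: c ≡ 4 (mod 17), and 4^13 mod 17 = 4.
m₂ = c^(d_q) mod q: c ≡ 25 (mod 79), and 25^47 mod 79 = 31.
h = q_inv·(m₁ − m₂) mod p = 14·(4 − 31) mod 17 = 13.
m = m₂ + h·q = 31 + 13·79 = 1058.

1058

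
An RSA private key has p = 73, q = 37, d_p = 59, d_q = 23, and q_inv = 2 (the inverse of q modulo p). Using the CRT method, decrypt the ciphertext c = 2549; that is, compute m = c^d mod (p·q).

m₁ = c^(d_p) mod p: c ≡ 67 (mod 73), and 67^59 mod 73 = 38.
m₂ = c^(d_q) mod q: c ≡ 33 (mod 37), and 33^23 mod 37 = 12.
h = q_inv·(m₁ − m₂) mod p = 2·(38 − 12) mod 73 = 52.
m = m₂ + h·q = 12 + 52·37 = 1936.

1936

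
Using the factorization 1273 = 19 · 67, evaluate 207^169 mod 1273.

157

Mod 19: 207 ≡ 17; by Fermat, exponent reduces to 169 mod 18 = 7; 17^7 ≡ 5 (mod 19).
Mod 67: 207 ≡ 6; by Fermat, exponent reduces to 169 mod 66 = 37; 6^37 ≡ 23 (mod 67).
Combine by CRT: x ≡ 5 (mod 19), x ≡ 23 (mod 67) ⇒ x ≡ 157 (mod 1273).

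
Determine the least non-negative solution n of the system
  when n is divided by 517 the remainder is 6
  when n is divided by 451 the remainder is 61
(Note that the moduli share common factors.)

18101

gcd(517, 451) = 11 and 11 | (61 − 6), so the pair is consistent; merging gives n ≡ 18101 (mod 21197), where 21197 = lcm(517, 451).
The solution is unique modulo lcm(517, 451) = 21197.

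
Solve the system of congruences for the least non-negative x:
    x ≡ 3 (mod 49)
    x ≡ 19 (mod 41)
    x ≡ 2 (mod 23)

4119

The moduli are pairwise coprime; N = 49·41·23 = 46207.
N/49 = 943; 943 ≡ 12 (mod 49); 12·45 ≡ 1, so inverse 45.
N/41 = 1127; 1127 ≡ 20 (mod 41); 20·39 ≡ 1, so inverse 39.
N/23 = 2009; 2009 ≡ 8 (mod 23); 8·3 ≡ 1, so inverse 3.
x ≡ 3·943·45 + 19·1127·39 + 2·2009·3 = 974466.
974466 mod 46207 = 4119.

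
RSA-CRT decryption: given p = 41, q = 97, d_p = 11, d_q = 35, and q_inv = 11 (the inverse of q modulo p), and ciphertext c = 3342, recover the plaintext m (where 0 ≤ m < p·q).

1988

m₁ = c^(d_p) mod p: c ≡ 21 (mod 41), and 21^11 mod 41 = 20.
m₂ = c^(d_q) mod q: c ≡ 44 (mod 97), and 44^35 mod 97 = 48.
h = q_inv·(m₁ − m₂) mod p = 11·(20 − 48) mod 41 = 20.
m = m₂ + h·q = 48 + 20·97 = 1988.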